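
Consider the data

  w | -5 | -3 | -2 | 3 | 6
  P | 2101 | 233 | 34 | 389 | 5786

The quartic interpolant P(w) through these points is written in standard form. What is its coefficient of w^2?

Build the Lagrange basis polynomials:
L_0(w) = (w + 3)(w + 2)(w - 3)(w - 6) / [528] = (1/528)w^4 - (1/132)w^3 - (7/176)w^2 + (3/44)w + 9/44
L_1(w) = (w + 5)(w + 2)(w - 3)(w - 6) / [-108] = -(1/108)w^4 + (1/54)w^3 + (35/108)w^2 - (1/3)w - 5/3
L_2(w) = (w + 5)(w + 3)(w - 3)(w - 6) / [120] = (1/120)w^4 - (1/120)w^3 - (13/40)w^2 + (3/40)w + 9/4
L_3(w) = (w + 5)(w + 3)(w + 2)(w - 6) / [-720] = -(1/720)w^4 - (1/180)w^3 + (29/720)w^2 + (13/60)w + 1/4
L_4(w) = (w + 5)(w + 3)(w + 2)(w - 3) / [2376] = (1/2376)w^4 + (7/2376)w^3 + (1/2376)w^2 - (7/264)w - 5/132
P(w) = 2101·L_0 + 233·L_1 + 34·L_2 + 389·L_3 + 5786·L_4
Only the coefficient of w^2 is needed; take it from each L_i and combine:
2101·(-7/176) + 233·(35/108) + 34·(-13/40) + 389·(29/720) + 5786·(1/2376) = -1

-1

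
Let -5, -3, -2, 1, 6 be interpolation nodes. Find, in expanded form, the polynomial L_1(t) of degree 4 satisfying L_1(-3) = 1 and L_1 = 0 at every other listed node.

L_1(t) = -(1/72)t^4 + (11/24)t^2 + (7/18)t - 5/6

L_1(t) = (t + 5)(t + 2)(t - 1)(t - 6) / [(2)·(-1)·(-4)·(-9)]
       = (t^4 - 33t^2 - 28t + 60) / (-72)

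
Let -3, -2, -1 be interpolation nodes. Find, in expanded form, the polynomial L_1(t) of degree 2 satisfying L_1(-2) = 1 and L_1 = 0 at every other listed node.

L_1(t) = (t + 3)(t + 1) / [(1)·(-1)]
       = (t^2 + 4t + 3) / (-1)

L_1(t) = -t^2 - 4t - 3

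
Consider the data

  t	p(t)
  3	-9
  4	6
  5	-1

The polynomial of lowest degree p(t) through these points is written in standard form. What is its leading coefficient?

-11

Build the Lagrange basis polynomials:
L_0(t) = (t - 4)(t - 5) / [2] = (1/2)t^2 - (9/2)t + 10
L_1(t) = (t - 3)(t - 5) / [-1] = -t^2 + 8t - 15
L_2(t) = (t - 3)(t - 4) / [2] = (1/2)t^2 - (7/2)t + 6
p(t) = (-9)·L_0 + 6·L_1 + (-1)·L_2
Only the coefficient of t^2 is needed; take it from each L_i and combine:
(-9)·(1/2) + 6·(-1) + (-1)·(1/2) = -11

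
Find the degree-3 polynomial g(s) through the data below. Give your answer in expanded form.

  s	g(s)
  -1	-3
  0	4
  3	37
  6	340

Build the Lagrange basis polynomials:
L_0(s) = s(s - 3)(s - 6) / [-28] = -(1/28)s^3 + (9/28)s^2 - (9/14)s
L_1(s) = (s + 1)(s - 3)(s - 6) / [18] = (1/18)s^3 - (4/9)s^2 + (1/2)s + 1
L_2(s) = (s + 1)s(s - 6) / [-36] = -(1/36)s^3 + (5/36)s^2 + (1/6)s
L_3(s) = (s + 1)s(s - 3) / [126] = (1/126)s^3 - (1/63)s^2 - (1/42)s
g(s) = (-3)·L_0 + 4·L_1 + 37·L_2 + 340·L_3
  (-3)·L_0(s) = (3/28)s^3 - (27/28)s^2 + (27/14)s
  4·L_1(s) = (2/9)s^3 - (16/9)s^2 + 2s + 4
  37·L_2(s) = -(37/36)s^3 + (185/36)s^2 + (37/6)s
  340·L_3(s) = (170/63)s^3 - (340/63)s^2 - (170/21)s
Adding term by term: 2s^3 - 3s^2 + 2s + 4

g(s) = 2s^3 - 3s^2 + 2s + 4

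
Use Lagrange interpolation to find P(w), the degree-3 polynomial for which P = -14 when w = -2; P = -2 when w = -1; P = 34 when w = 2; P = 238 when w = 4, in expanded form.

Build the Lagrange basis polynomials:
L_0(w) = (w + 1)(w - 2)(w - 4) / [-24] = -(1/24)w^3 + (5/24)w^2 - (1/12)w - 1/3
L_1(w) = (w + 2)(w - 2)(w - 4) / [15] = (1/15)w^3 - (4/15)w^2 - (4/15)w + 16/15
L_2(w) = (w + 2)(w + 1)(w - 4) / [-24] = -(1/24)w^3 + (1/24)w^2 + (5/12)w + 1/3
L_3(w) = (w + 2)(w + 1)(w - 2) / [60] = (1/60)w^3 + (1/60)w^2 - (1/15)w - 1/15
P(w) = (-14)·L_0 + (-2)·L_1 + 34·L_2 + 238·L_3
  (-14)·L_0(w) = (7/12)w^3 - (35/12)w^2 + (7/6)w + 14/3
  (-2)·L_1(w) = -(2/15)w^3 + (8/15)w^2 + (8/15)w - 32/15
  34·L_2(w) = -(17/12)w^3 + (17/12)w^2 + (85/6)w + 34/3
  238·L_3(w) = (119/30)w^3 + (119/30)w^2 - (238/15)w - 238/15
Adding term by term: 3w^3 + 3w^2 - 2

P(w) = 3w^3 + 3w^2 - 2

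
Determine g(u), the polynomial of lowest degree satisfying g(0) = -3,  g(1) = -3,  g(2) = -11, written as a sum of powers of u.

g(u) = -4u^2 + 4u - 3

L_0(u) = (u - 1)(u - 2) / [2] = (1/2)u^2 - (3/2)u + 1
L_1(u) = u(u - 2) / [-1] = -u^2 + 2u
L_2(u) = u(u - 1) / [2] = (1/2)u^2 - (1/2)u
g(u) = (-3)·L_0 + (-3)·L_1 + (-11)·L_2
  (-3)·L_0(u) = -(3/2)u^2 + (9/2)u - 3
  (-3)·L_1(u) = 3u^2 - 6u
  (-11)·L_2(u) = -(11/2)u^2 + (11/2)u
Adding term by term: -4u^2 + 4u - 3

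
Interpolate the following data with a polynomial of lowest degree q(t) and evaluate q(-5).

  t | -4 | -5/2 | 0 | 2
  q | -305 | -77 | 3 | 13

Evaluate each Lagrange basis at t = -5:
L_0(-5) = (-5/2)·(-5)·(-7)/[(-3/2)·(-4)·(-6)] = 175/72
L_1(-5) = (-1)·(-5)·(-7)/[(3/2)·(-5/2)·(-9/2)] = -56/27
L_2(-5) = (-1)·(-5/2)·(-7)/[(4)·(5/2)·(-2)] = 7/8
L_3(-5) = (-1)·(-5/2)·(-5)/[(6)·(9/2)·(2)] = -25/108
Sum: (-305)·(175/72) + (-77)·(-56/27) + 3·(7/8) + 13·(-25/108) = -582

-582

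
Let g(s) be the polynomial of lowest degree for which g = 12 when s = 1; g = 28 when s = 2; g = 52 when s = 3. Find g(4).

84

Evaluate each Lagrange basis at s = 4:
L_0(4) = (2)·(1)/[(-1)·(-2)] = 1
L_1(4) = (3)·(1)/[(1)·(-1)] = -3
L_2(4) = (3)·(2)/[(2)·(1)] = 3
Sum: 12·(1) + 28·(-3) + 52·(3) = 84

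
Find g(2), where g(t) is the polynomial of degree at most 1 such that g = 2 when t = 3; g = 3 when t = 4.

1

L_0(2) = (-2)/[(-1)] = 2
L_1(2) = (-1)/[(1)] = -1
Sum: 2·(2) + 3·(-1) = 1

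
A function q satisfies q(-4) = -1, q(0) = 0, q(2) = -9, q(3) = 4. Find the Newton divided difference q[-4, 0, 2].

-19/24

q[-4,0] = (0 - (-1)) / (0 - (-4)) = 1/4
q[0,2] = (-9 - 0) / (2 - 0) = -9/2
q[-4,0,2] = (-9/2 - 1/4) / (2 - (-4)) = -19/24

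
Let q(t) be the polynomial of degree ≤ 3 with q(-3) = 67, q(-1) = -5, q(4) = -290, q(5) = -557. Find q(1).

Evaluate each Lagrange basis at t = 1:
L_0(1) = (2)·(-3)·(-4)/[(-2)·(-7)·(-8)] = -3/14
L_1(1) = (4)·(-3)·(-4)/[(2)·(-5)·(-6)] = 4/5
L_2(1) = (4)·(2)·(-4)/[(7)·(5)·(-1)] = 32/35
L_3(1) = (4)·(2)·(-3)/[(8)·(6)·(1)] = -1/2
Sum: 67·(-3/14) + (-5)·(4/5) + (-290)·(32/35) + (-557)·(-1/2) = -5

-5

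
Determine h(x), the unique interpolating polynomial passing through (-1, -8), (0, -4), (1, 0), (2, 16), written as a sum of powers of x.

Newton's divided differences:
h[-1,0] = (-4 - (-8)) / (0 - (-1)) = 4
h[0,1] = (0 - (-4)) / (1 - 0) = 4
h[1,2] = (16 - 0) / (2 - 1) = 16
h[-1,0,1] = (4 - 4) / (1 - (-1)) = 0
h[0,1,2] = (16 - 4) / (2 - 0) = 6
h[-1,0,1,2] = (6 - 0) / (2 - (-1)) = 2
h(x) = -8 + 4·(x + 1) + 2·(x + 1)x(x - 1)
Expanding: h(x) = 2x^3 + 2x - 4

h(x) = 2x^3 + 2x - 4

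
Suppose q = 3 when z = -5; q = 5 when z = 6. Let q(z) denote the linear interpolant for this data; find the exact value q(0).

43/11

L_0(0) = (-6)/[(-11)] = 6/11
L_1(0) = (5)/[(11)] = 5/11
Sum: 3·(6/11) + 5·(5/11) = 43/11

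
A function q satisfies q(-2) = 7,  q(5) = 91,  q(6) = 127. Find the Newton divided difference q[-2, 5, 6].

3

q[-2,5] = (91 - 7) / (5 - (-2)) = 12
q[5,6] = (127 - 91) / (6 - 5) = 36
q[-2,5,6] = (36 - 12) / (6 - (-2)) = 3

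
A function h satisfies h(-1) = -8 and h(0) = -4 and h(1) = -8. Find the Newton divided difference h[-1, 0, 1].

-4

h[-1,0] = (-4 - (-8)) / (0 - (-1)) = 4
h[0,1] = (-8 - (-4)) / (1 - 0) = -4
h[-1,0,1] = (-4 - 4) / (1 - (-1)) = -4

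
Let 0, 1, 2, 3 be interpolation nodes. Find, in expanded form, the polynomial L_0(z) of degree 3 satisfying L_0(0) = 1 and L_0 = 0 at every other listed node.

L_0(z) = (z - 1)(z - 2)(z - 3) / [(-1)·(-2)·(-3)]
       = (z^3 - 6z^2 + 11z - 6) / (-6)

L_0(z) = -(1/6)z^3 + z^2 - (11/6)z + 1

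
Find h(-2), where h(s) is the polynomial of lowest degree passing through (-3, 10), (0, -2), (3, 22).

2

Using Newton's divided-difference form:
h[-3,0] = (-2 - 10) / (0 - (-3)) = -4
h[0,3] = (22 - (-2)) / (3 - 0) = 8
h[-3,0,3] = (8 - (-4)) / (3 - (-3)) = 2
h(-2) = 10 + (-4)·(1) + 2·(1)·(-2) = 2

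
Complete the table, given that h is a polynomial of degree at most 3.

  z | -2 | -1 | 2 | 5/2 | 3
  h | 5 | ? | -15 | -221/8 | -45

The 4 known values determine h uniquely (degree ≤ 3).
L_0(-1) = (-3)·(-7/2)·(-4)/[(-4)·(-9/2)·(-5)] = 7/15
L_1(-1) = (1)·(-7/2)·(-4)/[(4)·(-1/2)·(-1)] = 7
L_2(-1) = (1)·(-3)·(-4)/[(9/2)·(1/2)·(-1/2)] = -32/3
L_3(-1) = (1)·(-3)·(-7/2)/[(5)·(1)·(1/2)] = 21/5
Sum: 5·(7/15) + (-15)·(7) + (-221/8)·(-32/3) + (-45)·(21/5) = 3

3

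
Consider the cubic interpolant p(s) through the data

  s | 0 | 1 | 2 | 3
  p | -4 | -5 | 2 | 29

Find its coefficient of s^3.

2

Build the Lagrange basis polynomials:
L_0(s) = (s - 1)(s - 2)(s - 3) / [-6] = -(1/6)s^3 + s^2 - (11/6)s + 1
L_1(s) = s(s - 2)(s - 3) / [2] = (1/2)s^3 - (5/2)s^2 + 3s
L_2(s) = s(s - 1)(s - 3) / [-2] = -(1/2)s^3 + 2s^2 - (3/2)s
L_3(s) = s(s - 1)(s - 2) / [6] = (1/6)s^3 - (1/2)s^2 + (1/3)s
p(s) = (-4)·L_0 + (-5)·L_1 + 2·L_2 + 29·L_3
Only the coefficient of s^3 is needed; take it from each L_i and combine:
(-4)·(-1/6) + (-5)·(1/2) + 2·(-1/2) + 29·(1/6) = 2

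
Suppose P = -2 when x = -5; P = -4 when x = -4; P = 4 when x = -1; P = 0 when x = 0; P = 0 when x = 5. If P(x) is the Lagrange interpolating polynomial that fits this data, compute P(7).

31528/225

L_0(7) = (11)·(8)·(7)·(2)/[(-1)·(-4)·(-5)·(-10)] = 154/25
L_1(7) = (12)·(8)·(7)·(2)/[(1)·(-3)·(-4)·(-9)] = -112/9
L_2(7) = (12)·(11)·(7)·(2)/[(4)·(3)·(-1)·(-6)] = 77/3
L_3(7) = (12)·(11)·(8)·(2)/[(5)·(4)·(1)·(-5)] = -528/25
L_4(7) = (12)·(11)·(8)·(7)/[(10)·(9)·(6)·(5)] = 616/225
Sum: (-2)·(154/25) + (-4)·(-112/9) + 4·(77/3) + 0 + 0 = 31528/225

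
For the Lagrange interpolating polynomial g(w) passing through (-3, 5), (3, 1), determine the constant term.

3

L_0(w) = (w - 3) / [-6] = -(1/6)w + 1/2
L_1(w) = (w + 3) / [6] = (1/6)w + 1/2
g(w) = 5·L_0 + 1·L_1
Only the constant term is needed; take it from each L_i and combine:
5·(1/2) + 1·(1/2) = 3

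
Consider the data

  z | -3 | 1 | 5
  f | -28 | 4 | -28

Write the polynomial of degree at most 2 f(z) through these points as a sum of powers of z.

Newton's divided differences:
f[-3,1] = (4 - (-28)) / (1 - (-3)) = 8
f[1,5] = (-28 - 4) / (5 - 1) = -8
f[-3,1,5] = (-8 - 8) / (5 - (-3)) = -2
f(z) = -28 + 8·(z + 3) + (-2)·(z + 3)(z - 1)
Expanding: f(z) = -2z^2 + 4z + 2

f(z) = -2z^2 + 4z + 2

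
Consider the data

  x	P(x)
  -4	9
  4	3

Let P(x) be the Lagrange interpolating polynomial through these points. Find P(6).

3/2

Evaluate each Lagrange basis at x = 6:
L_0(6) = (2)/[(-8)] = -1/4
L_1(6) = (10)/[(8)] = 5/4
Sum: 9·(-1/4) + 3·(5/4) = 3/2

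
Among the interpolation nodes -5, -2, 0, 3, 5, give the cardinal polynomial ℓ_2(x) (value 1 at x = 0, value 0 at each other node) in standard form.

ℓ_2(x) = (x + 5)(x + 2)(x - 3)(x - 5) / [(5)·(2)·(-3)·(-5)]
       = (x^4 - x^3 - 31x^2 + 25x + 150) / (150)

ℓ_2(x) = (1/150)x^4 - (1/150)x^3 - (31/150)x^2 + (1/6)x + 1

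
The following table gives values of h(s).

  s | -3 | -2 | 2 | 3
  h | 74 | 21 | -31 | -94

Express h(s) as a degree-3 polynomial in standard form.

Newton's divided differences:
h[-3,-2] = (21 - 74) / (-2 - (-3)) = -53
h[-2,2] = (-31 - 21) / (2 - (-2)) = -13
h[2,3] = (-94 - (-31)) / (3 - 2) = -63
h[-3,-2,2] = (-13 - (-53)) / (2 - (-3)) = 8
h[-2,2,3] = (-63 - (-13)) / (3 - (-2)) = -10
h[-3,-2,2,3] = (-10 - 8) / (3 - (-3)) = -3
h(s) = 74 + (-53)·(s + 3) + 8·(s + 3)(s + 2) + (-3)·(s + 3)(s + 2)(s - 2)
Expanding: h(s) = -3s^3 - s^2 - s - 1

h(s) = -3s^3 - s^2 - s - 1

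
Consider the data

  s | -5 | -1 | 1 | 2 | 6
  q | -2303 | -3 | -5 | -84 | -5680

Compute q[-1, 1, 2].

q[-1,1] = (-5 - (-3)) / (1 - (-1)) = -1
q[1,2] = (-84 - (-5)) / (2 - 1) = -79
q[-1,1,2] = (-79 - (-1)) / (2 - (-1)) = -26

-26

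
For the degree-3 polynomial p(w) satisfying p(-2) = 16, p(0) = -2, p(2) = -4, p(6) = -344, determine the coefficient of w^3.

L_0(w) = w(w - 2)(w - 6) / [-64] = -(1/64)w^3 + (1/8)w^2 - (3/16)w
L_1(w) = (w + 2)(w - 2)(w - 6) / [24] = (1/24)w^3 - (1/4)w^2 - (1/6)w + 1
L_2(w) = (w + 2)w(w - 6) / [-32] = -(1/32)w^3 + (1/8)w^2 + (3/8)w
L_3(w) = (w + 2)w(w - 2) / [192] = (1/192)w^3 - (1/48)w
p(w) = 16·L_0 + (-2)·L_1 + (-4)·L_2 + (-344)·L_3
Only the coefficient of w^3 is needed; take it from each L_i and combine:
16·(-1/64) + (-2)·(1/24) + (-4)·(-1/32) + (-344)·(1/192) = -2

-2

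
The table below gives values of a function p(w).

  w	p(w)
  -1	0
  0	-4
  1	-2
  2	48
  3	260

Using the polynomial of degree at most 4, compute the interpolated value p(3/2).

Evaluate each Lagrange basis at w = 3/2:
L_0(3/2) = (3/2)·(1/2)·(-1/2)·(-3/2)/[(-1)·(-2)·(-3)·(-4)] = 3/128
L_1(3/2) = (5/2)·(1/2)·(-1/2)·(-3/2)/[(1)·(-1)·(-2)·(-3)] = -5/32
L_2(3/2) = (5/2)·(3/2)·(-1/2)·(-3/2)/[(2)·(1)·(-1)·(-2)] = 45/64
L_3(3/2) = (5/2)·(3/2)·(1/2)·(-3/2)/[(3)·(2)·(1)·(-1)] = 15/32
L_4(3/2) = (5/2)·(3/2)·(1/2)·(-1/2)/[(4)·(3)·(2)·(1)] = -5/128
Sum: 0 + (-4)·(-5/32) + (-2)·(45/64) + 48·(15/32) + 260·(-5/128) = 185/16

185/16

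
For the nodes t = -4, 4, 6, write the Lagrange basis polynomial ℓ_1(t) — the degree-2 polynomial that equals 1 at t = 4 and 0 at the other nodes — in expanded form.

ℓ_1(t) = (t + 4)(t - 6) / [(8)·(-2)]
       = (t^2 - 2t - 24) / (-16)

ℓ_1(t) = -(1/16)t^2 + (1/8)t + 3/2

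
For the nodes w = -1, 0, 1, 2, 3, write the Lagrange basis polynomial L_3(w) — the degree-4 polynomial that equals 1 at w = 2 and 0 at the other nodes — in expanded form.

L_3(w) = -(1/6)w^4 + (1/2)w^3 + (1/6)w^2 - (1/2)w

L_3(w) = (w + 1)w(w - 1)(w - 3) / [(3)·(2)·(1)·(-1)]
       = (w^4 - 3w^3 - w^2 + 3w) / (-6)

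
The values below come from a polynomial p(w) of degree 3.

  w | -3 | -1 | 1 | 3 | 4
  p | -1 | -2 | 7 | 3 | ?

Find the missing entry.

-177/16

The 4 known values determine p uniquely (degree ≤ 3).
Evaluate each Lagrange basis at w = 4:
L_0(4) = (5)·(3)·(1)/[(-2)·(-4)·(-6)] = -5/16
L_1(4) = (7)·(3)·(1)/[(2)·(-2)·(-4)] = 21/16
L_2(4) = (7)·(5)·(1)/[(4)·(2)·(-2)] = -35/16
L_3(4) = (7)·(5)·(3)/[(6)·(4)·(2)] = 35/16
Sum: (-1)·(-5/16) + (-2)·(21/16) + 7·(-35/16) + 3·(35/16) = -177/16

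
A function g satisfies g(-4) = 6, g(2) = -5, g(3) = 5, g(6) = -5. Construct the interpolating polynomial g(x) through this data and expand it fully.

L_0(x) = (x - 2)(x - 3)(x - 6) / [-420] = -(1/420)x^3 + (11/420)x^2 - (3/35)x + 3/35
L_1(x) = (x + 4)(x - 3)(x - 6) / [24] = (1/24)x^3 - (5/24)x^2 - (3/4)x + 3
L_2(x) = (x + 4)(x - 2)(x - 6) / [-21] = -(1/21)x^3 + (4/21)x^2 + (20/21)x - 16/7
L_3(x) = (x + 4)(x - 2)(x - 3) / [120] = (1/120)x^3 - (1/120)x^2 - (7/60)x + 1/5
g(x) = 6·L_0 + (-5)·L_1 + 5·L_2 + (-5)·L_3
  6·L_0(x) = -(1/70)x^3 + (11/70)x^2 - (18/35)x + 18/35
  (-5)·L_1(x) = -(5/24)x^3 + (25/24)x^2 + (15/4)x - 15
  5·L_2(x) = -(5/21)x^3 + (20/21)x^2 + (100/21)x - 80/7
  (-5)·L_3(x) = -(1/24)x^3 + (1/24)x^2 + (7/12)x - 1
Adding term by term: -(211/420)x^3 + (307/140)x^2 + (901/105)x - 942/35

g(x) = -(211/420)x^3 + (307/140)x^2 + (901/105)x - 942/35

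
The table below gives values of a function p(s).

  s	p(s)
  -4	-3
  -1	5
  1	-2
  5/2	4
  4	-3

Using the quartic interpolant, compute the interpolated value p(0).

Evaluate each Lagrange basis at s = 0:
L_0(0) = (1)·(-1)·(-5/2)·(-4)/[(-3)·(-5)·(-13/2)·(-8)] = -1/78
L_1(0) = (4)·(-1)·(-5/2)·(-4)/[(3)·(-2)·(-7/2)·(-5)] = 8/21
L_2(0) = (4)·(1)·(-5/2)·(-4)/[(5)·(2)·(-3/2)·(-3)] = 8/9
L_3(0) = (4)·(1)·(-1)·(-4)/[(13/2)·(7/2)·(3/2)·(-3/2)] = -256/819
L_4(0) = (4)·(1)·(-1)·(-5/2)/[(8)·(5)·(3)·(3/2)] = 1/18
Sum: (-3)·(-1/78) + 5·(8/21) + (-2)·(8/9) + 4·(-256/819) + (-3)·(1/18) = -1025/819

-1025/819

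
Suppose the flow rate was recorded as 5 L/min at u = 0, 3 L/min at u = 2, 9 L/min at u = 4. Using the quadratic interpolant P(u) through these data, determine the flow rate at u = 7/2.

27/4

Evaluate each Lagrange basis at u = 7/2:
L_0(7/2) = (3/2)·(-1/2)/[(-2)·(-4)] = -3/32
L_1(7/2) = (7/2)·(-1/2)/[(2)·(-2)] = 7/16
L_2(7/2) = (7/2)·(3/2)/[(4)·(2)] = 21/32
Sum: 5·(-3/32) + 3·(7/16) + 9·(21/32) = 27/4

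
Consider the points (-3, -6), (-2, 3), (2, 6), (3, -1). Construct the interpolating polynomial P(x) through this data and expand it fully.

P(x) = (1/60)x^3 - (8/5)x^2 + (41/60)x + 109/10

Build the Lagrange basis polynomials:
L_0(x) = (x + 2)(x - 2)(x - 3) / [-30] = -(1/30)x^3 + (1/10)x^2 + (2/15)x - 2/5
L_1(x) = (x + 3)(x - 2)(x - 3) / [20] = (1/20)x^3 - (1/10)x^2 - (9/20)x + 9/10
L_2(x) = (x + 3)(x + 2)(x - 3) / [-20] = -(1/20)x^3 - (1/10)x^2 + (9/20)x + 9/10
L_3(x) = (x + 3)(x + 2)(x - 2) / [30] = (1/30)x^3 + (1/10)x^2 - (2/15)x - 2/5
P(x) = (-6)·L_0 + 3·L_1 + 6·L_2 + (-1)·L_3
  (-6)·L_0(x) = (1/5)x^3 - (3/5)x^2 - (4/5)x + 12/5
  3·L_1(x) = (3/20)x^3 - (3/10)x^2 - (27/20)x + 27/10
  6·L_2(x) = -(3/10)x^3 - (3/5)x^2 + (27/10)x + 27/5
  (-1)·L_3(x) = -(1/30)x^3 - (1/10)x^2 + (2/15)x + 2/5
Adding term by term: (1/60)x^3 - (8/5)x^2 + (41/60)x + 109/10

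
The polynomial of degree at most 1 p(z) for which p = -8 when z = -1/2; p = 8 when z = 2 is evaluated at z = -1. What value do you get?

L_0(-1) = (-3)/[(-5/2)] = 6/5
L_1(-1) = (-1/2)/[(5/2)] = -1/5
Sum: (-8)·(6/5) + 8·(-1/5) = -56/5

-56/5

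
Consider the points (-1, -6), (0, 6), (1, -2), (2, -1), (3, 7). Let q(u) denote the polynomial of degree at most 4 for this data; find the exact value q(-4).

-917

Evaluate each Lagrange basis at u = -4:
L_0(-4) = (-4)·(-5)·(-6)·(-7)/[(-1)·(-2)·(-3)·(-4)] = 35
L_1(-4) = (-3)·(-5)·(-6)·(-7)/[(1)·(-1)·(-2)·(-3)] = -105
L_2(-4) = (-3)·(-4)·(-6)·(-7)/[(2)·(1)·(-1)·(-2)] = 126
L_3(-4) = (-3)·(-4)·(-5)·(-7)/[(3)·(2)·(1)·(-1)] = -70
L_4(-4) = (-3)·(-4)·(-5)·(-6)/[(4)·(3)·(2)·(1)] = 15
Sum: (-6)·(35) + 6·(-105) + (-2)·(126) + (-1)·(-70) + 7·(15) = -917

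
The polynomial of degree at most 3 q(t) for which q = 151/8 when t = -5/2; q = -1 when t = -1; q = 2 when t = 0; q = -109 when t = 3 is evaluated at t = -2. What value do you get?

6

Evaluate each Lagrange basis at t = -2:
L_0(-2) = (-1)·(-2)·(-5)/[(-3/2)·(-5/2)·(-11/2)] = 16/33
L_1(-2) = (1/2)·(-2)·(-5)/[(3/2)·(-1)·(-4)] = 5/6
L_2(-2) = (1/2)·(-1)·(-5)/[(5/2)·(1)·(-3)] = -1/3
L_3(-2) = (1/2)·(-1)·(-2)/[(11/2)·(4)·(3)] = 1/66
Sum: 151/8·(16/33) + (-1)·(5/6) + 2·(-1/3) + (-109)·(1/66) = 6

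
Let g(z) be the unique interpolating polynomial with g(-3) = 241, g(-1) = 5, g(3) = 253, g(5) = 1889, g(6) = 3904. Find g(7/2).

Evaluate each Lagrange basis at z = 7/2:
L_0(7/2) = (9/2)·(1/2)·(-3/2)·(-5/2)/[(-2)·(-6)·(-8)·(-9)] = 5/512
L_1(7/2) = (13/2)·(1/2)·(-3/2)·(-5/2)/[(2)·(-4)·(-6)·(-7)] = -65/1792
L_2(7/2) = (13/2)·(9/2)·(-3/2)·(-5/2)/[(6)·(4)·(-2)·(-3)] = 195/256
L_3(7/2) = (13/2)·(9/2)·(1/2)·(-5/2)/[(8)·(6)·(2)·(-1)] = 195/512
L_4(7/2) = (13/2)·(9/2)·(1/2)·(-3/2)/[(9)·(7)·(3)·(1)] = -13/112
Sum: 241·(5/512) + 5·(-65/1792) + 253·(195/256) + 1889·(195/512) + 3904·(-13/112) = 7379/16

7379/16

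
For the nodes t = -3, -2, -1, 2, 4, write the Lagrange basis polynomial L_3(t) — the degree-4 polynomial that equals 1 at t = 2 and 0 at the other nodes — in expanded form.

L_3(t) = -(1/120)t^4 - (1/60)t^3 + (13/120)t^2 + (19/60)t + 1/5

L_3(t) = (t + 3)(t + 2)(t + 1)(t - 4) / [(5)·(4)·(3)·(-2)]
       = (t^4 + 2t^3 - 13t^2 - 38t - 24) / (-120)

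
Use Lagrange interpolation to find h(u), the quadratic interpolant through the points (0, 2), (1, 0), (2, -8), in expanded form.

Build the Lagrange basis polynomials:
L_0(u) = (u - 1)(u - 2) / [2] = (1/2)u^2 - (3/2)u + 1
L_1(u) = u(u - 2) / [-1] = -u^2 + 2u
L_2(u) = u(u - 1) / [2] = (1/2)u^2 - (1/2)u
h(u) = 2·L_0 + 0·L_1 + (-8)·L_2
  2·L_0(u) = u^2 - 3u + 2
  0·L_1(u) = 0
  (-8)·L_2(u) = -4u^2 + 4u
Adding term by term: -3u^2 + u + 2

h(u) = -3u^2 + u + 2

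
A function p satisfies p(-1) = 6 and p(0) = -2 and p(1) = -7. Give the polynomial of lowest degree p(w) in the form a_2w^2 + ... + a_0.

p(w) = (3/2)w^2 - (13/2)w - 2

Build the Lagrange basis polynomials:
L_0(w) = w(w - 1) / [2] = (1/2)w^2 - (1/2)w
L_1(w) = (w + 1)(w - 1) / [-1] = -w^2 + 1
L_2(w) = (w + 1)w / [2] = (1/2)w^2 + (1/2)w
p(w) = 6·L_0 + (-2)·L_1 + (-7)·L_2
  6·L_0(w) = 3w^2 - 3w
  (-2)·L_1(w) = 2w^2 - 2
  (-7)·L_2(w) = -(7/2)w^2 - (7/2)w
Adding term by term: (3/2)w^2 - (13/2)w - 2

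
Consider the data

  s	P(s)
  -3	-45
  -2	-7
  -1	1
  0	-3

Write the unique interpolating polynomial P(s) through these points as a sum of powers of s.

Build the Lagrange basis polynomials:
L_0(s) = (s + 2)(s + 1)s / [-6] = -(1/6)s^3 - (1/2)s^2 - (1/3)s
L_1(s) = (s + 3)(s + 1)s / [2] = (1/2)s^3 + 2s^2 + (3/2)s
L_2(s) = (s + 3)(s + 2)s / [-2] = -(1/2)s^3 - (5/2)s^2 - 3s
L_3(s) = (s + 3)(s + 2)(s + 1) / [6] = (1/6)s^3 + s^2 + (11/6)s + 1
P(s) = (-45)·L_0 + (-7)·L_1 + 1·L_2 + (-3)·L_3
  (-45)·L_0(s) = (15/2)s^3 + (45/2)s^2 + 15s
  (-7)·L_1(s) = -(7/2)s^3 - 14s^2 - (21/2)s
  1·L_2(s) = -(1/2)s^3 - (5/2)s^2 - 3s
  (-3)·L_3(s) = -(1/2)s^3 - 3s^2 - (11/2)s - 3
Adding term by term: 3s^3 + 3s^2 - 4s - 3

P(s) = 3s^3 + 3s^2 - 4s - 3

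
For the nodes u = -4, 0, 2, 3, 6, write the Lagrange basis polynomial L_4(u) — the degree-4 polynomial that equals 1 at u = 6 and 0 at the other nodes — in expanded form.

L_4(u) = (1/720)u^4 - (1/720)u^3 - (7/360)u^2 + (1/30)u

L_4(u) = (u + 4)u(u - 2)(u - 3) / [(10)·(6)·(4)·(3)]
       = (u^4 - u^3 - 14u^2 + 24u) / (720)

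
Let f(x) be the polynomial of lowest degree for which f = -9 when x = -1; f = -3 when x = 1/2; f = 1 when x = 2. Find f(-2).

-127/9

Using Newton's divided-difference form:
f[-1,1/2] = (-3 - (-9)) / (1/2 - (-1)) = 4
f[1/2,2] = (1 - (-3)) / (2 - 1/2) = 8/3
f[-1,1/2,2] = (8/3 - 4) / (2 - (-1)) = -4/9
f(-2) = -9 + 4·(-1) + (-4/9)·(-1)·(-5/2) = -127/9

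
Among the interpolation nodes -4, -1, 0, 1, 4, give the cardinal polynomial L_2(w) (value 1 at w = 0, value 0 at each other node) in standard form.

L_2(w) = (w + 4)(w + 1)(w - 1)(w - 4) / [(4)·(1)·(-1)·(-4)]
       = (w^4 - 17w^2 + 16) / (16)

L_2(w) = (1/16)w^4 - (17/16)w^2 + 1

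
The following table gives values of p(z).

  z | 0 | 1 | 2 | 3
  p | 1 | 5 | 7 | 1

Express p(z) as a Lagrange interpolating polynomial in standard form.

L_0(z) = (z - 1)(z - 2)(z - 3) / [-6] = -(1/6)z^3 + z^2 - (11/6)z + 1
L_1(z) = z(z - 2)(z - 3) / [2] = (1/2)z^3 - (5/2)z^2 + 3z
L_2(z) = z(z - 1)(z - 3) / [-2] = -(1/2)z^3 + 2z^2 - (3/2)z
L_3(z) = z(z - 1)(z - 2) / [6] = (1/6)z^3 - (1/2)z^2 + (1/3)z
p(z) = 1·L_0 + 5·L_1 + 7·L_2 + 1·L_3
  1·L_0(z) = -(1/6)z^3 + z^2 - (11/6)z + 1
  5·L_1(z) = (5/2)z^3 - (25/2)z^2 + 15z
  7·L_2(z) = -(7/2)z^3 + 14z^2 - (21/2)z
  1·L_3(z) = (1/6)z^3 - (1/2)z^2 + (1/3)z
Adding term by term: -z^3 + 2z^2 + 3z + 1

p(z) = -z^3 + 2z^2 + 3z + 1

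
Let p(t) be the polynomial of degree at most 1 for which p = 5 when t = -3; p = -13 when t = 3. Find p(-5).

Evaluate each Lagrange basis at t = -5:
L_0(-5) = (-8)/[(-6)] = 4/3
L_1(-5) = (-2)/[(6)] = -1/3
Sum: 5·(4/3) + (-13)·(-1/3) = 11

11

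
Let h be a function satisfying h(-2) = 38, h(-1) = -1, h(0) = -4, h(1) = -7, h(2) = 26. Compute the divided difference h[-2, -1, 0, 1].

h[-2,-1] = (-1 - 38) / (-1 - (-2)) = -39
h[-1,0] = (-4 - (-1)) / (0 - (-1)) = -3
h[0,1] = (-7 - (-4)) / (1 - 0) = -3
h[-2,-1,0] = (-3 - (-39)) / (0 - (-2)) = 18
h[-1,0,1] = (-3 - (-3)) / (1 - (-1)) = 0
h[-2,-1,0,1] = (0 - 18) / (1 - (-2)) = -6

-6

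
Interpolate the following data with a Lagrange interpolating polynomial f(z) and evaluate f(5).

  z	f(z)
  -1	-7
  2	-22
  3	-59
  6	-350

Evaluate each Lagrange basis at z = 5:
L_0(5) = (3)·(2)·(-1)/[(-3)·(-4)·(-7)] = 1/14
L_1(5) = (6)·(2)·(-1)/[(3)·(-1)·(-4)] = -1
L_2(5) = (6)·(3)·(-1)/[(4)·(1)·(-3)] = 3/2
L_3(5) = (6)·(3)·(2)/[(7)·(4)·(3)] = 3/7
Sum: (-7)·(1/14) + (-22)·(-1) + (-59)·(3/2) + (-350)·(3/7) = -217

-217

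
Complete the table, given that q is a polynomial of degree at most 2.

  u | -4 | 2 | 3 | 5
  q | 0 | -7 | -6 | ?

The 3 known values determine q uniquely (degree ≤ 2).
Evaluate each Lagrange basis at u = 5:
L_0(5) = (3)·(2)/[(-6)·(-7)] = 1/7
L_1(5) = (9)·(2)/[(6)·(-1)] = -3
L_2(5) = (9)·(3)/[(7)·(1)] = 27/7
Sum: 0 + (-7)·(-3) + (-6)·(27/7) = -15/7

-15/7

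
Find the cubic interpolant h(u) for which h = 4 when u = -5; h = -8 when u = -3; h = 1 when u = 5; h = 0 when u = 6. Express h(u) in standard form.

h(u) = -(683/7920)u^3 + (599/1320)u^2 + (14699/7920)u - 2335/264

Build the Lagrange basis polynomials:
L_0(u) = (u + 3)(u - 5)(u - 6) / [-220] = -(1/220)u^3 + (2/55)u^2 + (3/220)u - 9/22
L_1(u) = (u + 5)(u - 5)(u - 6) / [144] = (1/144)u^3 - (1/24)u^2 - (25/144)u + 25/24
L_2(u) = (u + 5)(u + 3)(u - 6) / [-80] = -(1/80)u^3 - (1/40)u^2 + (33/80)u + 9/8
L_3(u) = (u + 5)(u + 3)(u - 5) / [99] = (1/99)u^3 + (1/33)u^2 - (25/99)u - 25/33
h(u) = 4·L_0 + (-8)·L_1 + 1·L_2 + 0·L_3
  4·L_0(u) = -(1/55)u^3 + (8/55)u^2 + (3/55)u - 18/11
  (-8)·L_1(u) = -(1/18)u^3 + (1/3)u^2 + (25/18)u - 25/3
  1·L_2(u) = -(1/80)u^3 - (1/40)u^2 + (33/80)u + 9/8
  0·L_3(u) = 0
Adding term by term: -(683/7920)u^3 + (599/1320)u^2 + (14699/7920)u - 2335/264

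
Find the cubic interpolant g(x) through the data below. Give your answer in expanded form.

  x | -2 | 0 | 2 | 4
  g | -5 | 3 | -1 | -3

g(x) = (7/24)x^3 - (3/2)x^2 - (1/6)x + 3

L_0(x) = x(x - 2)(x - 4) / [-48] = -(1/48)x^3 + (1/8)x^2 - (1/6)x
L_1(x) = (x + 2)(x - 2)(x - 4) / [16] = (1/16)x^3 - (1/4)x^2 - (1/4)x + 1
L_2(x) = (x + 2)x(x - 4) / [-16] = -(1/16)x^3 + (1/8)x^2 + (1/2)x
L_3(x) = (x + 2)x(x - 2) / [48] = (1/48)x^3 - (1/12)x
g(x) = (-5)·L_0 + 3·L_1 + (-1)·L_2 + (-3)·L_3
  (-5)·L_0(x) = (5/48)x^3 - (5/8)x^2 + (5/6)x
  3·L_1(x) = (3/16)x^3 - (3/4)x^2 - (3/4)x + 3
  (-1)·L_2(x) = (1/16)x^3 - (1/8)x^2 - (1/2)x
  (-3)·L_3(x) = -(1/16)x^3 + (1/4)x
Adding term by term: (7/24)x^3 - (3/2)x^2 - (1/6)x + 3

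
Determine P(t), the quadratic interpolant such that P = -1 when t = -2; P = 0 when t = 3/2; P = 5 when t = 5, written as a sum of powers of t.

P(t) = (8/49)t^2 + (18/49)t - 45/49

Newton's divided differences:
P[-2,3/2] = (0 - (-1)) / (3/2 - (-2)) = 2/7
P[3/2,5] = (5 - 0) / (5 - 3/2) = 10/7
P[-2,3/2,5] = (10/7 - 2/7) / (5 - (-2)) = 8/49
P(t) = -1 + (2/7)·(t + 2) + (8/49)·(t + 2)(t - 3/2)
Expanding: P(t) = (8/49)t^2 + (18/49)t - 45/49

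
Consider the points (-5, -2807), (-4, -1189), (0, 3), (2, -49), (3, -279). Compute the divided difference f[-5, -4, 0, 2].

f[-5,-4] = (-1189 - (-2807)) / (-4 - (-5)) = 1618
f[-4,0] = (3 - (-1189)) / (0 - (-4)) = 298
f[0,2] = (-49 - 3) / (2 - 0) = -26
f[-5,-4,0] = (298 - 1618) / (0 - (-5)) = -264
f[-4,0,2] = (-26 - 298) / (2 - (-4)) = -54
f[-5,-4,0,2] = (-54 - (-264)) / (2 - (-5)) = 30

30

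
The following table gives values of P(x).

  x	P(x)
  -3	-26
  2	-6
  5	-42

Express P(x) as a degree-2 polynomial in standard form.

P(x) = -2x^2 + 2x - 2

L_0(x) = (x - 2)(x - 5) / [40] = (1/40)x^2 - (7/40)x + 1/4
L_1(x) = (x + 3)(x - 5) / [-15] = -(1/15)x^2 + (2/15)x + 1
L_2(x) = (x + 3)(x - 2) / [24] = (1/24)x^2 + (1/24)x - 1/4
P(x) = (-26)·L_0 + (-6)·L_1 + (-42)·L_2
  (-26)·L_0(x) = -(13/20)x^2 + (91/20)x - 13/2
  (-6)·L_1(x) = (2/5)x^2 - (4/5)x - 6
  (-42)·L_2(x) = -(7/4)x^2 - (7/4)x + 21/2
Adding term by term: -2x^2 + 2x - 2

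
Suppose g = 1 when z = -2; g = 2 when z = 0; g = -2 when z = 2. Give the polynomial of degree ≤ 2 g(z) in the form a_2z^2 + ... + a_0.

L_0(z) = z(z - 2) / [8] = (1/8)z^2 - (1/4)z
L_1(z) = (z + 2)(z - 2) / [-4] = -(1/4)z^2 + 1
L_2(z) = (z + 2)z / [8] = (1/8)z^2 + (1/4)z
g(z) = 1·L_0 + 2·L_1 + (-2)·L_2
  1·L_0(z) = (1/8)z^2 - (1/4)z
  2·L_1(z) = -(1/2)z^2 + 2
  (-2)·L_2(z) = -(1/4)z^2 - (1/2)z
Adding term by term: -(5/8)z^2 - (3/4)z + 2

g(z) = -(5/8)z^2 - (3/4)z + 2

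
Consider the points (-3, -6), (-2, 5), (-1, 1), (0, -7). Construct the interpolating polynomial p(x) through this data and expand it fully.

Build the Lagrange basis polynomials:
L_0(x) = (x + 2)(x + 1)x / [-6] = -(1/6)x^3 - (1/2)x^2 - (1/3)x
L_1(x) = (x + 3)(x + 1)x / [2] = (1/2)x^3 + 2x^2 + (3/2)x
L_2(x) = (x + 3)(x + 2)x / [-2] = -(1/2)x^3 - (5/2)x^2 - 3x
L_3(x) = (x + 3)(x + 2)(x + 1) / [6] = (1/6)x^3 + x^2 + (11/6)x + 1
p(x) = (-6)·L_0 + 5·L_1 + 1·L_2 + (-7)·L_3
  (-6)·L_0(x) = x^3 + 3x^2 + 2x
  5·L_1(x) = (5/2)x^3 + 10x^2 + (15/2)x
  1·L_2(x) = -(1/2)x^3 - (5/2)x^2 - 3x
  (-7)·L_3(x) = -(7/6)x^3 - 7x^2 - (77/6)x - 7
Adding term by term: (11/6)x^3 + (7/2)x^2 - (19/3)x - 7

p(x) = (11/6)x^3 + (7/2)x^2 - (19/3)x - 7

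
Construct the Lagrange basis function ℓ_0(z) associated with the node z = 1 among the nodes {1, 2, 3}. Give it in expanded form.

ℓ_0(z) = (z - 2)(z - 3) / [(-1)·(-2)]
       = (z^2 - 5z + 6) / (2)

ℓ_0(z) = (1/2)z^2 - (5/2)z + 3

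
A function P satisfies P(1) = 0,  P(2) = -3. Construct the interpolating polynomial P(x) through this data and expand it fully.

P(x) = -3x + 3

Build the Lagrange basis polynomials:
L_0(x) = (x - 2) / [-1] = -x + 2
L_1(x) = (x - 1) / [1] = x - 1
P(x) = 0·L_0 + (-3)·L_1
  0·L_0(x) = 0
  (-3)·L_1(x) = -3x + 3
Adding term by term: -3x + 3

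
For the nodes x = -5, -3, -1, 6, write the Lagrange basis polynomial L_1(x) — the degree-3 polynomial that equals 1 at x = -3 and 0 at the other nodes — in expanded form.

L_1(x) = (1/36)x^3 - (31/36)x - 5/6

L_1(x) = (x + 5)(x + 1)(x - 6) / [(2)·(-2)·(-9)]
       = (x^3 - 31x - 30) / (36)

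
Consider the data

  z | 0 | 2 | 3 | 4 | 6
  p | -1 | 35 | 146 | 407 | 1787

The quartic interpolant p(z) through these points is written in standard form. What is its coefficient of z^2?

2

L_0(z) = (z - 2)(z - 3)(z - 4)(z - 6) / [144] = (1/144)z^4 - (5/48)z^3 + (5/9)z^2 - (5/4)z + 1
L_1(z) = z(z - 3)(z - 4)(z - 6) / [-16] = -(1/16)z^4 + (13/16)z^3 - (27/8)z^2 + (9/2)z
L_2(z) = z(z - 2)(z - 4)(z - 6) / [9] = (1/9)z^4 - (4/3)z^3 + (44/9)z^2 - (16/3)z
L_3(z) = z(z - 2)(z - 3)(z - 6) / [-16] = -(1/16)z^4 + (11/16)z^3 - (9/4)z^2 + (9/4)z
L_4(z) = z(z - 2)(z - 3)(z - 4) / [144] = (1/144)z^4 - (1/16)z^3 + (13/72)z^2 - (1/6)z
p(z) = (-1)·L_0 + 35·L_1 + 146·L_2 + 407·L_3 + 1787·L_4
Only the coefficient of z^2 is needed; take it from each L_i and combine:
(-1)·(5/9) + 35·(-27/8) + 146·(44/9) + 407·(-9/4) + 1787·(13/72) = 2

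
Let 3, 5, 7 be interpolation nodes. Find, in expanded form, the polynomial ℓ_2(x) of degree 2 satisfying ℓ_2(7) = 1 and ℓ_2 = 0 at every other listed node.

ℓ_2(x) = (x - 3)(x - 5) / [(4)·(2)]
       = (x^2 - 8x + 15) / (8)

ℓ_2(x) = (1/8)x^2 - x + 15/8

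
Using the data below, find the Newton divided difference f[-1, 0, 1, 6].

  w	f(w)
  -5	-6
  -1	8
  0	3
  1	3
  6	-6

f[-1,0] = (3 - 8) / (0 - (-1)) = -5
f[0,1] = (3 - 3) / (1 - 0) = 0
f[1,6] = (-6 - 3) / (6 - 1) = -9/5
f[-1,0,1] = (0 - (-5)) / (1 - (-1)) = 5/2
f[0,1,6] = (-9/5 - 0) / (6 - 0) = -3/10
f[-1,0,1,6] = (-3/10 - 5/2) / (6 - (-1)) = -2/5

-2/5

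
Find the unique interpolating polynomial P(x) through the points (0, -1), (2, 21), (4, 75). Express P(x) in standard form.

P(x) = 4x^2 + 3x - 1

Newton's divided differences:
P[0,2] = (21 - (-1)) / (2 - 0) = 11
P[2,4] = (75 - 21) / (4 - 2) = 27
P[0,2,4] = (27 - 11) / (4 - 0) = 4
P(x) = -1 + 11·x + 4·x(x - 2)
Expanding: P(x) = 4x^2 + 3x - 1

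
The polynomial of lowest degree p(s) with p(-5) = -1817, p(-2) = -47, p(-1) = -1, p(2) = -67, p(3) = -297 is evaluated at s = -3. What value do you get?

L_0(-3) = (-1)·(-2)·(-5)·(-6)/[(-3)·(-4)·(-7)·(-8)] = 5/56
L_1(-3) = (2)·(-2)·(-5)·(-6)/[(3)·(-1)·(-4)·(-5)] = 2
L_2(-3) = (2)·(-1)·(-5)·(-6)/[(4)·(1)·(-3)·(-4)] = -5/4
L_3(-3) = (2)·(-1)·(-2)·(-6)/[(7)·(4)·(3)·(-1)] = 2/7
L_4(-3) = (2)·(-1)·(-2)·(-5)/[(8)·(5)·(4)·(1)] = -1/8
Sum: (-1817)·(5/56) + (-47)·(2) + (-1)·(-5/4) + (-67)·(2/7) + (-297)·(-1/8) = -237

-237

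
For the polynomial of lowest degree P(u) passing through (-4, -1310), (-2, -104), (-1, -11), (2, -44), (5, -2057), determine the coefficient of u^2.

Build the Lagrange basis polynomials:
L_0(u) = (u + 2)(u + 1)(u - 2)(u - 5) / [324] = (1/324)u^4 - (1/81)u^3 - (1/36)u^2 + (4/81)u + 5/81
L_1(u) = (u + 4)(u + 1)(u - 2)(u - 5) / [-56] = -(1/56)u^4 + (1/28)u^3 + (3/8)u^2 - (11/28)u - 5/7
L_2(u) = (u + 4)(u + 2)(u - 2)(u - 5) / [54] = (1/54)u^4 - (1/54)u^3 - (4/9)u^2 + (2/27)u + 40/27
L_3(u) = (u + 4)(u + 2)(u + 1)(u - 5) / [-216] = -(1/216)u^4 - (1/108)u^3 + (7/72)u^2 + (31/108)u + 5/27
L_4(u) = (u + 4)(u + 2)(u + 1)(u - 2) / [1134] = (1/1134)u^4 + (5/1134)u^3 - (10/567)u - 8/567
P(u) = (-1310)·L_0 + (-104)·L_1 + (-11)·L_2 + (-44)·L_3 + (-2057)·L_4
Only the coefficient of u^2 is needed; take it from each L_i and combine:
(-1310)·(-1/36) + (-104)·(3/8) + (-11)·(-4/9) + (-44)·(7/72) + (-2057)·(0) = -2

-2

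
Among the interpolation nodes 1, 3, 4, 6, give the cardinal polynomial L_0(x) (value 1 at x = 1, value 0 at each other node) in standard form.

L_0(x) = (x - 3)(x - 4)(x - 6) / [(-2)·(-3)·(-5)]
       = (x^3 - 13x^2 + 54x - 72) / (-30)

L_0(x) = -(1/30)x^3 + (13/30)x^2 - (9/5)x + 12/5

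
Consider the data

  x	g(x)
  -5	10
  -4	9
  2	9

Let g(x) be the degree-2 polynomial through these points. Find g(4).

Using Newton's divided-difference form:
g[-5,-4] = (9 - 10) / (-4 - (-5)) = -1
g[-4,2] = (9 - 9) / (2 - (-4)) = 0
g[-5,-4,2] = (0 - (-1)) / (2 - (-5)) = 1/7
g(4) = 10 + (-1)·(9) + (1/7)·(9)·(8) = 79/7

79/7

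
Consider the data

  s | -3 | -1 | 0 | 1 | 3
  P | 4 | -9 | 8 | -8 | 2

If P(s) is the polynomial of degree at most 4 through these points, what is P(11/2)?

322137/256

Using Newton's divided-difference form:
P[-3,-1] = (-9 - 4) / (-1 - (-3)) = -13/2
P[-1,0] = (8 - (-9)) / (0 - (-1)) = 17
P[0,1] = (-8 - 8) / (1 - 0) = -16
P[1,3] = (2 - (-8)) / (3 - 1) = 5
P[-3,-1,0] = (17 - (-13/2)) / (0 - (-3)) = 47/6
P[-1,0,1] = (-16 - 17) / (1 - (-1)) = -33/2
P[0,1,3] = (5 - (-16)) / (3 - 0) = 7
P[-3,-1,0,1] = (-33/2 - 47/6) / (1 - (-3)) = -73/12
P[-1,0,1,3] = (7 - (-33/2)) / (3 - (-1)) = 47/8
P[-3,-1,0,1,3] = (47/8 - (-73/12)) / (3 - (-3)) = 287/144
P(11/2) = 4 + (-13/2)·(17/2) + (47/6)·(17/2)·(13/2) + (-73/12)·(17/2)·(13/2)·(11/2) + (287/144)·(17/2)·(13/2)·(11/2)·(9/2) = 322137/256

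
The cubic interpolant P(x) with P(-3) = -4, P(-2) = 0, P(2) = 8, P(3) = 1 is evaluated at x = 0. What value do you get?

Evaluate each Lagrange basis at x = 0:
L_0(0) = (2)·(-2)·(-3)/[(-1)·(-5)·(-6)] = -2/5
L_1(0) = (3)·(-2)·(-3)/[(1)·(-4)·(-5)] = 9/10
L_2(0) = (3)·(2)·(-3)/[(5)·(4)·(-1)] = 9/10
L_3(0) = (3)·(2)·(-2)/[(6)·(5)·(1)] = -2/5
Sum: (-4)·(-2/5) + 0 + 8·(9/10) + 1·(-2/5) = 42/5

42/5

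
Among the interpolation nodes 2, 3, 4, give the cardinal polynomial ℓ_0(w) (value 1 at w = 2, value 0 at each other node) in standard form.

ℓ_0(w) = (w - 3)(w - 4) / [(-1)·(-2)]
       = (w^2 - 7w + 12) / (2)

ℓ_0(w) = (1/2)w^2 - (7/2)w + 6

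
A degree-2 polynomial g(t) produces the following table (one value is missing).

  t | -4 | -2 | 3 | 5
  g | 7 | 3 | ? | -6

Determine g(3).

-38/9

The 3 known values determine g uniquely (degree ≤ 2).
Evaluate each Lagrange basis at t = 3:
L_0(3) = (5)·(-2)/[(-2)·(-9)] = -5/9
L_1(3) = (7)·(-2)/[(2)·(-7)] = 1
L_2(3) = (7)·(5)/[(9)·(7)] = 5/9
Sum: 7·(-5/9) + 3·(1) + (-6)·(5/9) = -38/9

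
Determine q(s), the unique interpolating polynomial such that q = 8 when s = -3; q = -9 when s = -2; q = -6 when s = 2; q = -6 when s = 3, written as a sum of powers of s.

L_0(s) = (s + 2)(s - 2)(s - 3) / [-30] = -(1/30)s^3 + (1/10)s^2 + (2/15)s - 2/5
L_1(s) = (s + 3)(s - 2)(s - 3) / [20] = (1/20)s^3 - (1/10)s^2 - (9/20)s + 9/10
L_2(s) = (s + 3)(s + 2)(s - 3) / [-20] = -(1/20)s^3 - (1/10)s^2 + (9/20)s + 9/10
L_3(s) = (s + 3)(s + 2)(s - 2) / [30] = (1/30)s^3 + (1/10)s^2 - (2/15)s - 2/5
q(s) = 8·L_0 + (-9)·L_1 + (-6)·L_2 + (-6)·L_3
  8·L_0(s) = -(4/15)s^3 + (4/5)s^2 + (16/15)s - 16/5
  (-9)·L_1(s) = -(9/20)s^3 + (9/10)s^2 + (81/20)s - 81/10
  (-6)·L_2(s) = (3/10)s^3 + (3/5)s^2 - (27/10)s - 27/5
  (-6)·L_3(s) = -(1/5)s^3 - (3/5)s^2 + (4/5)s + 12/5
Adding term by term: -(37/60)s^3 + (17/10)s^2 + (193/60)s - 143/10

q(s) = -(37/60)s^3 + (17/10)s^2 + (193/60)s - 143/10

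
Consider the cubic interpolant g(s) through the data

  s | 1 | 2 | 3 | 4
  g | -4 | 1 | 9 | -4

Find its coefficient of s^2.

L_0(s) = (s - 2)(s - 3)(s - 4) / [-6] = -(1/6)s^3 + (3/2)s^2 - (13/3)s + 4
L_1(s) = (s - 1)(s - 3)(s - 4) / [2] = (1/2)s^3 - 4s^2 + (19/2)s - 6
L_2(s) = (s - 1)(s - 2)(s - 4) / [-2] = -(1/2)s^3 + (7/2)s^2 - 7s + 4
L_3(s) = (s - 1)(s - 2)(s - 3) / [6] = (1/6)s^3 - s^2 + (11/6)s - 1
g(s) = (-4)·L_0 + 1·L_1 + 9·L_2 + (-4)·L_3
Only the coefficient of s^2 is needed; take it from each L_i and combine:
(-4)·(3/2) + 1·(-4) + 9·(7/2) + (-4)·(-1) = 51/2

51/2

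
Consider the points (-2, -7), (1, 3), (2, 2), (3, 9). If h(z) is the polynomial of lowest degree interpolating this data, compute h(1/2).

Evaluate each Lagrange basis at z = 1/2:
L_0(1/2) = (-1/2)·(-3/2)·(-5/2)/[(-3)·(-4)·(-5)] = 1/32
L_1(1/2) = (5/2)·(-3/2)·(-5/2)/[(3)·(-1)·(-2)] = 25/16
L_2(1/2) = (5/2)·(-1/2)·(-5/2)/[(4)·(1)·(-1)] = -25/32
L_3(1/2) = (5/2)·(-1/2)·(-3/2)/[(5)·(2)·(1)] = 3/16
Sum: (-7)·(1/32) + 3·(25/16) + 2·(-25/32) + 9·(3/16) = 147/32

147/32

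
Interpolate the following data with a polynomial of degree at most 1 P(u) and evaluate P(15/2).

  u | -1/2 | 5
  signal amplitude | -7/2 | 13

41/2

L_0(15/2) = (5/2)/[(-11/2)] = -5/11
L_1(15/2) = (8)/[(11/2)] = 16/11
Sum: (-7/2)·(-5/11) + 13·(16/11) = 41/2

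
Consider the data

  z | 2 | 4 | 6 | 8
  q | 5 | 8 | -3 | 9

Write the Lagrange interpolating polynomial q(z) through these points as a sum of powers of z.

q(z) = (37/48)z^3 - 11z^2 + (551/12)z - 49

L_0(z) = (z - 4)(z - 6)(z - 8) / [-48] = -(1/48)z^3 + (3/8)z^2 - (13/6)z + 4
L_1(z) = (z - 2)(z - 6)(z - 8) / [16] = (1/16)z^3 - z^2 + (19/4)z - 6
L_2(z) = (z - 2)(z - 4)(z - 8) / [-16] = -(1/16)z^3 + (7/8)z^2 - (7/2)z + 4
L_3(z) = (z - 2)(z - 4)(z - 6) / [48] = (1/48)z^3 - (1/4)z^2 + (11/12)z - 1
q(z) = 5·L_0 + 8·L_1 + (-3)·L_2 + 9·L_3
  5·L_0(z) = -(5/48)z^3 + (15/8)z^2 - (65/6)z + 20
  8·L_1(z) = (1/2)z^3 - 8z^2 + 38z - 48
  (-3)·L_2(z) = (3/16)z^3 - (21/8)z^2 + (21/2)z - 12
  9·L_3(z) = (3/16)z^3 - (9/4)z^2 + (33/4)z - 9
Adding term by term: (37/48)z^3 - 11z^2 + (551/12)z - 49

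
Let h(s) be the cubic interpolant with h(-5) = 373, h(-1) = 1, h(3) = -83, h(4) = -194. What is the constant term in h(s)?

-2

L_0(s) = (s + 1)(s - 3)(s - 4) / [-288] = -(1/288)s^3 + (1/48)s^2 - (5/288)s - 1/24
L_1(s) = (s + 5)(s - 3)(s - 4) / [80] = (1/80)s^3 - (1/40)s^2 - (23/80)s + 3/4
L_2(s) = (s + 5)(s + 1)(s - 4) / [-32] = -(1/32)s^3 - (1/16)s^2 + (19/32)s + 5/8
L_3(s) = (s + 5)(s + 1)(s - 3) / [45] = (1/45)s^3 + (1/15)s^2 - (13/45)s - 1/3
h(s) = 373·L_0 + 1·L_1 + (-83)·L_2 + (-194)·L_3
Only the constant term is needed; take it from each L_i and combine:
373·(-1/24) + 1·(3/4) + (-83)·(5/8) + (-194)·(-1/3) = -2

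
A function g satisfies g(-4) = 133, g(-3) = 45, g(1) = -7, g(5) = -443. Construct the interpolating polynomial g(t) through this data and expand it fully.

L_0(t) = (t + 3)(t - 1)(t - 5) / [-45] = -(1/45)t^3 + (1/15)t^2 + (13/45)t - 1/3
L_1(t) = (t + 4)(t - 1)(t - 5) / [32] = (1/32)t^3 - (1/16)t^2 - (19/32)t + 5/8
L_2(t) = (t + 4)(t + 3)(t - 5) / [-80] = -(1/80)t^3 - (1/40)t^2 + (23/80)t + 3/4
L_3(t) = (t + 4)(t + 3)(t - 1) / [288] = (1/288)t^3 + (1/48)t^2 + (5/288)t - 1/24
g(t) = 133·L_0 + 45·L_1 + (-7)·L_2 + (-443)·L_3
  133·L_0(t) = -(133/45)t^3 + (133/15)t^2 + (1729/45)t - 133/3
  45·L_1(t) = (45/32)t^3 - (45/16)t^2 - (855/32)t + 225/8
  (-7)·L_2(t) = (7/80)t^3 + (7/40)t^2 - (161/80)t - 21/4
  (-443)·L_3(t) = -(443/288)t^3 - (443/48)t^2 - (2215/288)t + 443/24
Adding term by term: -3t^3 - 3t^2 + 2t - 3

g(t) = -3t^3 - 3t^2 + 2t - 3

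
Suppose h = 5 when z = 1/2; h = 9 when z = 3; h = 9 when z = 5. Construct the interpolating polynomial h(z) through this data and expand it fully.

h(z) = -(16/45)z^2 + (128/45)z + 11/3

Build the Lagrange basis polynomials:
L_0(z) = (z - 3)(z - 5) / [45/4] = (4/45)z^2 - (32/45)z + 4/3
L_1(z) = (z - 1/2)(z - 5) / [-5] = -(1/5)z^2 + (11/10)z - 1/2
L_2(z) = (z - 1/2)(z - 3) / [9] = (1/9)z^2 - (7/18)z + 1/6
h(z) = 5·L_0 + 9·L_1 + 9·L_2
  5·L_0(z) = (4/9)z^2 - (32/9)z + 20/3
  9·L_1(z) = -(9/5)z^2 + (99/10)z - 9/2
  9·L_2(z) = z^2 - (7/2)z + 3/2
Adding term by term: -(16/45)z^2 + (128/45)z + 11/3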